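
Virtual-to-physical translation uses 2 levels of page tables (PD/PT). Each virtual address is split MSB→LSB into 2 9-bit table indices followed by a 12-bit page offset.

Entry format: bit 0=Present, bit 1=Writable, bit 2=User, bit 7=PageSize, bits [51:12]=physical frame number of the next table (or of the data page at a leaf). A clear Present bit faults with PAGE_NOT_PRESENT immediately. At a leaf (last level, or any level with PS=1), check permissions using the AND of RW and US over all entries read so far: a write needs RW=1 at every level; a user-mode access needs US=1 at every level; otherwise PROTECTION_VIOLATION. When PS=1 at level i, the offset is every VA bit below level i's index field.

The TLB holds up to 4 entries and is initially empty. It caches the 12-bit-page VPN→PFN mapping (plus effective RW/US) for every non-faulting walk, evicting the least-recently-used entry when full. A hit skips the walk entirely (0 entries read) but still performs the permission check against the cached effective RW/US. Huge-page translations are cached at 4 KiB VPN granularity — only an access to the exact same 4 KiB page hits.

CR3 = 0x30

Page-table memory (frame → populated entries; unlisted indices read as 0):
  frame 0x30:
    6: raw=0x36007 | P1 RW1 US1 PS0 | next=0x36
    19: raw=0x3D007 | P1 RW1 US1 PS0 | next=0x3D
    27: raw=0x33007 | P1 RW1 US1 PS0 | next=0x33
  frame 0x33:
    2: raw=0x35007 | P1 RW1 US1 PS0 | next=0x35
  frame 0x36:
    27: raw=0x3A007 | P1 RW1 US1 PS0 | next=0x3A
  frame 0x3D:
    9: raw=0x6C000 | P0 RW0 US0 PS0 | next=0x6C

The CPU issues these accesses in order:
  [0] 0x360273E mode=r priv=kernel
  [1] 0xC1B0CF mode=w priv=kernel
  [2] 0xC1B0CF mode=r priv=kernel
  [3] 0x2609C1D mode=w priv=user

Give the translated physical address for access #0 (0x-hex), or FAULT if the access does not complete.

Trace:
#0 VA=0x360273E (r,kernel):
  L0 @0x30[27] → 0x33007  P=1,RW=1,US=1,PS=0
  L1 @0x33[2] → 0x35007  P=1,RW=1,US=1,PS=0
  ⇒ phys 0x3573E  [2 reads]
#1 VA=0xC1B0CF (w,kernel):
  L0 @0x30[6] → 0x36007  P=1,RW=1,US=1,PS=0
  L1 @0x36[27] → 0x3A007  P=1,RW=1,US=1,PS=0
  ⇒ phys 0x3A0CF  [2 reads]
#2 VA=0xC1B0CF (r,kernel):
  TLB hit vpn=0xC1B → PA=0x3A0CF
#3 VA=0x2609C1D (w,user):
  L0 @0x30[19] → 0x3D007  P=1,RW=1,US=1,PS=0
  L1 @0x3D[9] → 0x6C000  P=0,RW=0,US=0,PS=0
  ⇒ fault: PAGE_NOT_PRESENT  — 2 lookups

Access #0 PA: 0x3573E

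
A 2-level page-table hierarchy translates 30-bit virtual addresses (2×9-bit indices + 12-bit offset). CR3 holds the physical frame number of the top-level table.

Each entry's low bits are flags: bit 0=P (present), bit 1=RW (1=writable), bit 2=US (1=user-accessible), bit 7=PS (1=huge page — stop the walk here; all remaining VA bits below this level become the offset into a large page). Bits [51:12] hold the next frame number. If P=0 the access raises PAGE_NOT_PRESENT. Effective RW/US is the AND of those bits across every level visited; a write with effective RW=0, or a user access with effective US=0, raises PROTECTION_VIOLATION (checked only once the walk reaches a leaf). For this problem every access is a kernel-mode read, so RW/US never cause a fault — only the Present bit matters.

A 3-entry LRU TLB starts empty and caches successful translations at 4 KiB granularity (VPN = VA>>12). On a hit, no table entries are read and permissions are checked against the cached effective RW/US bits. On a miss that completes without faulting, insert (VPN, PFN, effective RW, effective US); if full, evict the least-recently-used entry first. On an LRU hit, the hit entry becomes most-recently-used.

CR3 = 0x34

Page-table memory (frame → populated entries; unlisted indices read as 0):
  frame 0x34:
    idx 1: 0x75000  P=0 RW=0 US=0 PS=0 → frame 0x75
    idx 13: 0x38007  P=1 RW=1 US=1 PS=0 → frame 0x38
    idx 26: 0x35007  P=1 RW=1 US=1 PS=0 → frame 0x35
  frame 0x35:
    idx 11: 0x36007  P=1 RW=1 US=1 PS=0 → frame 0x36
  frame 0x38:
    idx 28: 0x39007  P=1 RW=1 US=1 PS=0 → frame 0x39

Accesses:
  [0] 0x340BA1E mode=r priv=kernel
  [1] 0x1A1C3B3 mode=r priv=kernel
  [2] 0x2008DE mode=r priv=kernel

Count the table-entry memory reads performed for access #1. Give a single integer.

Walk each access:
#0 VA=0x340BA1E (r,kernel):
  L0: frame=0x34 idx=26 entry=0x35007 [P=1 RW=1 US=1 PS=0]
  L1: frame=0x35 idx=11 entry=0x36007 [P=1 RW=1 US=1 PS=0]
  ✓ 0x36A1E  — 2 lookups
#1 VA=0x1A1C3B3 (r,kernel):
  L0: frame=0x34 idx=13 entry=0x38007 [P=1 RW=1 US=1 PS=0]
  L1: frame=0x38 idx=28 entry=0x39007 [P=1 RW=1 US=1 PS=0]
  ✓ 0x393B3  — 2 lookups
#2 VA=0x2008DE (r,kernel):
  L0: frame=0x34 idx=1 entry=0x75000 [P=0 RW=0 US=0 PS=0]
  ✗ PAGE_NOT_PRESENT  [1 reads]

Entries read for #1: 2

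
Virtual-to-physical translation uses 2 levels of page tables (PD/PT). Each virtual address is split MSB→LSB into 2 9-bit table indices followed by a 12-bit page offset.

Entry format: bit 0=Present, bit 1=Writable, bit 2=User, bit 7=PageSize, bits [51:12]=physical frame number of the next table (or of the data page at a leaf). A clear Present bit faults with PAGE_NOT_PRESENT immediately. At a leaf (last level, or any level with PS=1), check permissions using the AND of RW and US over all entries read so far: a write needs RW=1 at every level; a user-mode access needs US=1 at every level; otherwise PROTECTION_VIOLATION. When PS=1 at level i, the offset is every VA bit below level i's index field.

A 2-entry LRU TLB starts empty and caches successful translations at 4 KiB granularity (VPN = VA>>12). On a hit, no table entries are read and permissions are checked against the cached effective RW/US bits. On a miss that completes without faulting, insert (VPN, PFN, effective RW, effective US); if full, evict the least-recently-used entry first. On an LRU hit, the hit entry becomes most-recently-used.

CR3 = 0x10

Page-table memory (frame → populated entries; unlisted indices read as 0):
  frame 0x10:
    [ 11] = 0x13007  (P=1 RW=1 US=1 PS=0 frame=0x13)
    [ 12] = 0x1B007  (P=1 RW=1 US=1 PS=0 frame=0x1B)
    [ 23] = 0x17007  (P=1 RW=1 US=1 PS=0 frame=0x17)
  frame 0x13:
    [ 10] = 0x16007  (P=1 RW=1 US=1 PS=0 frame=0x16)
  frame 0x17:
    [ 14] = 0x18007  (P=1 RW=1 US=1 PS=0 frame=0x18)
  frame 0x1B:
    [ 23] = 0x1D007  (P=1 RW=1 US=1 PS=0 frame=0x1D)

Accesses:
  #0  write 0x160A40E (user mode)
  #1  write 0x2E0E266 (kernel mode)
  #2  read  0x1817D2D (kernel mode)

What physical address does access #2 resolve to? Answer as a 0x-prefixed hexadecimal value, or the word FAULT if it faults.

Per-access translation:
#0 VA=0x160A40E (w,user):
  lvl0: tbl 0x10, slot 11 ⇒ 0x13007 (P1/RW1/US1/PS0)
  lvl1: tbl 0x13, slot 10 ⇒ 0x16007 (P1/RW1/US1/PS0)
  ✓ 0x1640E  — 2 lookups
#1 VA=0x2E0E266 (w,kernel):
  lvl0: tbl 0x10, slot 23 ⇒ 0x17007 (P1/RW1/US1/PS0)
  lvl1: tbl 0x17, slot 14 ⇒ 0x18007 (P1/RW1/US1/PS0)
  ✓ 0x18266  — 2 lookups
#2 VA=0x1817D2D (r,kernel):
  lvl0: tbl 0x10, slot 12 ⇒ 0x1B007 (P1/RW1/US1/PS0)
  lvl1: tbl 0x1B, slot 23 ⇒ 0x1D007 (P1/RW1/US1/PS0)
  ✓ 0x1DD2D  — 2 lookups

Access #2 PA: 0x1DD2D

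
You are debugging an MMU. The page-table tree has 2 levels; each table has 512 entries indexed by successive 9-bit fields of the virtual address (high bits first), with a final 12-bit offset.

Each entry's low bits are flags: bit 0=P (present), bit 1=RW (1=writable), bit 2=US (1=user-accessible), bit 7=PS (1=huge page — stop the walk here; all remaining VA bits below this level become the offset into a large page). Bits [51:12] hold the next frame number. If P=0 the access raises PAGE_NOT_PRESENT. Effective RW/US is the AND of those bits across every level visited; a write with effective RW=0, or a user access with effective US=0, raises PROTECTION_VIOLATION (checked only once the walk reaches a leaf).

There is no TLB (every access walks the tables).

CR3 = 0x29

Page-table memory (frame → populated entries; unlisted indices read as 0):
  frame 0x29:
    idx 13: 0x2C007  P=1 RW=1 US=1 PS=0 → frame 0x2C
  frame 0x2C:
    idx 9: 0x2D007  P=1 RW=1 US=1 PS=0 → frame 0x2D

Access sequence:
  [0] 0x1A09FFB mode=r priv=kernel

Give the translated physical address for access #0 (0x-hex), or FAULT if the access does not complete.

Trace:
#0 VA=0x1A09FFB (r,kernel):
  L0 @0x29[13] → 0x2C007  P=1,RW=1,US=1,PS=0
  L1 @0x2C[9] → 0x2D007  P=1,RW=1,US=1,PS=0
  ⇒ phys 0x2DFFB  [2 reads]

Access #0 PA: 0x2DFFB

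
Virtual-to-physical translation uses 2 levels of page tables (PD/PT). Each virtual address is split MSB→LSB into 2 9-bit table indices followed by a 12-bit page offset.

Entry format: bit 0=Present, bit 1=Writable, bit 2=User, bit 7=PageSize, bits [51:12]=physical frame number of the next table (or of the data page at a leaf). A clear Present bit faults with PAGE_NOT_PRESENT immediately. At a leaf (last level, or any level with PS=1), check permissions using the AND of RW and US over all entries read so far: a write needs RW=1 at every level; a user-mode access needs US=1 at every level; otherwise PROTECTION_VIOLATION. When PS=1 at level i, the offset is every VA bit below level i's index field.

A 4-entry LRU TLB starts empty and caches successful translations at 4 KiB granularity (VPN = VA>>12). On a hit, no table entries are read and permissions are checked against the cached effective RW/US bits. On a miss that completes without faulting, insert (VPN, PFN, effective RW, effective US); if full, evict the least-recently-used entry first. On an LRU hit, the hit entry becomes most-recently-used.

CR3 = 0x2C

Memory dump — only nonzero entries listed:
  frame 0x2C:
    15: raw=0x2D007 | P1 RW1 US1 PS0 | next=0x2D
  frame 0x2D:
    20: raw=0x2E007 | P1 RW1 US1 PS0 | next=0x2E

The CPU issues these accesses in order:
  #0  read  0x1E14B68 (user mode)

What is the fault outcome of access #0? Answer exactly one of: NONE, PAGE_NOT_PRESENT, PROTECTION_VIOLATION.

Walk each access:
#0 VA=0x1E14B68 (r,user):
  L0 @0x2C[15] → 0x2D007  P=1,RW=1,US=1,PS=0
  L1 @0x2D[20] → 0x2E007  P=1,RW=1,US=1,PS=0
  → PA=0x2EB68  (2 entries read)

Access #0 fault: NONE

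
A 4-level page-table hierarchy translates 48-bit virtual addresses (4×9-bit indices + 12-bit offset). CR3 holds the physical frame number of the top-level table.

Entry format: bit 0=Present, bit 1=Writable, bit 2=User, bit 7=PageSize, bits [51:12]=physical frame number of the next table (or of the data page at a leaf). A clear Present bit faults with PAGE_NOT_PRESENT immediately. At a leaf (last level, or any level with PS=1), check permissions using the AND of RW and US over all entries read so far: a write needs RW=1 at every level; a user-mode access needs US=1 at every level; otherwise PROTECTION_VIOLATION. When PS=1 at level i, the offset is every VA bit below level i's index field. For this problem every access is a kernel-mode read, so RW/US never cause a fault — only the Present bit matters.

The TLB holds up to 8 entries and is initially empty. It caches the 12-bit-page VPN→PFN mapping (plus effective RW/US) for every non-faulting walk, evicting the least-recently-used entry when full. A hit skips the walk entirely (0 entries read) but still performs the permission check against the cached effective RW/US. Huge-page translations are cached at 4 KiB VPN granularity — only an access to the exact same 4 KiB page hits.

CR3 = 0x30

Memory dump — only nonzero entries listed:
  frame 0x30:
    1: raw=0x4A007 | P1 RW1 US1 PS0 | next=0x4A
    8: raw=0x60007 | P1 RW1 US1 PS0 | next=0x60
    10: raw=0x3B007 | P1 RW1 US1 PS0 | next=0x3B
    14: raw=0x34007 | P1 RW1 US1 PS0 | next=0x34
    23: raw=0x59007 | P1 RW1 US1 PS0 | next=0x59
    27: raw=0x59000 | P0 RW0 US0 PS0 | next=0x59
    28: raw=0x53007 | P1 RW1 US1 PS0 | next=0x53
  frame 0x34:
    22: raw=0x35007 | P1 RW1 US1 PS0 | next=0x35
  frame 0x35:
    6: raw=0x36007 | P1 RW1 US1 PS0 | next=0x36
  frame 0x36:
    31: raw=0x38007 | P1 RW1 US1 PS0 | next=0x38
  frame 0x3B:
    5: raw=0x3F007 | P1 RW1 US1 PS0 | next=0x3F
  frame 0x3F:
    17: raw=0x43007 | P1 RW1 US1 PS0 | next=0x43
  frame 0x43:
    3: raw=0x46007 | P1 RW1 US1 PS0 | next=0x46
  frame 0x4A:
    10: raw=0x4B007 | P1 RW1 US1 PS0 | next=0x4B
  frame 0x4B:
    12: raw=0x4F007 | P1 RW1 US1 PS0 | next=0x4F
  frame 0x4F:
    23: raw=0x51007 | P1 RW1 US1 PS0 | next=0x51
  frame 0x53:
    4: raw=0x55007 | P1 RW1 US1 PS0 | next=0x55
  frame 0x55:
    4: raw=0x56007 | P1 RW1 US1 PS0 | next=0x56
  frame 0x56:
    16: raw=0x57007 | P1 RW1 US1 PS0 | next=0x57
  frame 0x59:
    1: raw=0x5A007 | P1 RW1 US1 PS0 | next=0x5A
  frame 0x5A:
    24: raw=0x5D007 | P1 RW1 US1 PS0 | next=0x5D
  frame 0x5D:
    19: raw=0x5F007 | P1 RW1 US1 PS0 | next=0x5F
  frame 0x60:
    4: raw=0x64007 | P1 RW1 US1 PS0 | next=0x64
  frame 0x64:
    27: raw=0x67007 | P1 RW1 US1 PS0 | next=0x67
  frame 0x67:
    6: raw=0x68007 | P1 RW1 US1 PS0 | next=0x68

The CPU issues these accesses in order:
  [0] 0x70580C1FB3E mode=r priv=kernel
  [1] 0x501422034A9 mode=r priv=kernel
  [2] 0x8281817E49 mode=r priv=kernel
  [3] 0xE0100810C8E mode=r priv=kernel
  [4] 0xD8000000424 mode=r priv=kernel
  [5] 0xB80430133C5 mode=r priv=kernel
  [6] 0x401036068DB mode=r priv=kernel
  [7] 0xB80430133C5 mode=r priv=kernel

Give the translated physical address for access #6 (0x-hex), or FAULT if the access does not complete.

Per-access translation:
#0 VA=0x70580C1FB3E (r,kernel):
  L0: frame=0x30 idx=14 entry=0x34007 [P=1 RW=1 US=1 PS=0]
  L1: frame=0x34 idx=22 entry=0x35007 [P=1 RW=1 US=1 PS=0]
  L2: frame=0x35 idx=6 entry=0x36007 [P=1 RW=1 US=1 PS=0]
  L3: frame=0x36 idx=31 entry=0x38007 [P=1 RW=1 US=1 PS=0]
  ⇒ phys 0x38B3E  [4 reads]
#1 VA=0x501422034A9 (r,kernel):
  L0: frame=0x30 idx=10 entry=0x3B007 [P=1 RW=1 US=1 PS=0]
  L1: frame=0x3B idx=5 entry=0x3F007 [P=1 RW=1 US=1 PS=0]
  L2: frame=0x3F idx=17 entry=0x43007 [P=1 RW=1 US=1 PS=0]
  L3: frame=0x43 idx=3 entry=0x46007 [P=1 RW=1 US=1 PS=0]
  ⇒ phys 0x464A9  [4 reads]
#2 VA=0x8281817E49 (r,kernel):
  L0: frame=0x30 idx=1 entry=0x4A007 [P=1 RW=1 US=1 PS=0]
  L1: frame=0x4A idx=10 entry=0x4B007 [P=1 RW=1 US=1 PS=0]
  L2: frame=0x4B idx=12 entry=0x4F007 [P=1 RW=1 US=1 PS=0]
  L3: frame=0x4F idx=23 entry=0x51007 [P=1 RW=1 US=1 PS=0]
  ⇒ phys 0x51E49  [4 reads]
#3 VA=0xE0100810C8E (r,kernel):
  L0: frame=0x30 idx=28 entry=0x53007 [P=1 RW=1 US=1 PS=0]
  L1: frame=0x53 idx=4 entry=0x55007 [P=1 RW=1 US=1 PS=0]
  L2: frame=0x55 idx=4 entry=0x56007 [P=1 RW=1 US=1 PS=0]
  L3: frame=0x56 idx=16 entry=0x57007 [P=1 RW=1 US=1 PS=0]
  ⇒ phys 0x57C8E  [4 reads]
#4 VA=0xD8000000424 (r,kernel):
  L0: frame=0x30 idx=27 entry=0x59000 [P=0 RW=0 US=0 PS=0]
  ⇒ fault: PAGE_NOT_PRESENT  — 1 lookups
#5 VA=0xB80430133C5 (r,kernel):
  L0: frame=0x30 idx=23 entry=0x59007 [P=1 RW=1 US=1 PS=0]
  L1: frame=0x59 idx=1 entry=0x5A007 [P=1 RW=1 US=1 PS=0]
  L2: frame=0x5A idx=24 entry=0x5D007 [P=1 RW=1 US=1 PS=0]
  L3: frame=0x5D idx=19 entry=0x5F007 [P=1 RW=1 US=1 PS=0]
  ⇒ phys 0x5F3C5  [4 reads]
#6 VA=0x401036068DB (r,kernel):
  L0: frame=0x30 idx=8 entry=0x60007 [P=1 RW=1 US=1 PS=0]
  L1: frame=0x60 idx=4 entry=0x64007 [P=1 RW=1 US=1 PS=0]
  L2: frame=0x64 idx=27 entry=0x67007 [P=1 RW=1 US=1 PS=0]
  L3: frame=0x67 idx=6 entry=0x68007 [P=1 RW=1 US=1 PS=0]
  ⇒ phys 0x688DB  [4 reads]
#7 VA=0xB80430133C5 (r,kernel):
  TLB hit vpn=0xB8043013 → PA=0x5F3C5

Access #6 PA: 0x688DB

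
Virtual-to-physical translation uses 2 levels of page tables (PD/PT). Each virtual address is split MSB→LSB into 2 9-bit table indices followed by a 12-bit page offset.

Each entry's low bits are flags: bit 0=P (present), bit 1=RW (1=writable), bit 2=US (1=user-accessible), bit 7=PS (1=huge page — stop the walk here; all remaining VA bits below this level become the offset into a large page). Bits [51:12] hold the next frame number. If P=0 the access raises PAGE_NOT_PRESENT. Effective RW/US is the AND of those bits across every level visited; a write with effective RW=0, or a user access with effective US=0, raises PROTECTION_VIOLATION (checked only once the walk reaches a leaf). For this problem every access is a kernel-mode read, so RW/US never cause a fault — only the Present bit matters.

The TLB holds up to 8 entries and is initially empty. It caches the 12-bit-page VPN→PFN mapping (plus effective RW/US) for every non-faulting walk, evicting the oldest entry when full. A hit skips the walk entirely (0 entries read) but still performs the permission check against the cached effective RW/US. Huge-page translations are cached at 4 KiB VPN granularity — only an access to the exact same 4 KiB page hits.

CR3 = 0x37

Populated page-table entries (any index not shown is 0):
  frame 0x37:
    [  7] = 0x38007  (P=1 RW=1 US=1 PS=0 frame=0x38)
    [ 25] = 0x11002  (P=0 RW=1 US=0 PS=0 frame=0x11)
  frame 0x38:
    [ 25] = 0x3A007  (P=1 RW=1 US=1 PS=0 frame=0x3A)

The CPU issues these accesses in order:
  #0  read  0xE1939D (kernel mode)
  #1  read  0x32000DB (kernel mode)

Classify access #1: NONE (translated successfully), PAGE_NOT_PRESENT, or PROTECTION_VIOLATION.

Per-access translation:
#0 VA=0xE1939D (r,kernel):
  L0: frame=0x37 idx=7 entry=0x38007 [P=1 RW=1 US=1 PS=0]
  L1: frame=0x38 idx=25 entry=0x3A007 [P=1 RW=1 US=1 PS=0]
  ✓ 0x3A39D  — 2 lookups
#1 VA=0x32000DB (r,kernel):
  L0: frame=0x37 idx=25 entry=0x11002 [P=0 RW=1 US=0 PS=0]
  ✗ PAGE_NOT_PRESENT  [1 reads]

Access #1 fault: PAGE_NOT_PRESENT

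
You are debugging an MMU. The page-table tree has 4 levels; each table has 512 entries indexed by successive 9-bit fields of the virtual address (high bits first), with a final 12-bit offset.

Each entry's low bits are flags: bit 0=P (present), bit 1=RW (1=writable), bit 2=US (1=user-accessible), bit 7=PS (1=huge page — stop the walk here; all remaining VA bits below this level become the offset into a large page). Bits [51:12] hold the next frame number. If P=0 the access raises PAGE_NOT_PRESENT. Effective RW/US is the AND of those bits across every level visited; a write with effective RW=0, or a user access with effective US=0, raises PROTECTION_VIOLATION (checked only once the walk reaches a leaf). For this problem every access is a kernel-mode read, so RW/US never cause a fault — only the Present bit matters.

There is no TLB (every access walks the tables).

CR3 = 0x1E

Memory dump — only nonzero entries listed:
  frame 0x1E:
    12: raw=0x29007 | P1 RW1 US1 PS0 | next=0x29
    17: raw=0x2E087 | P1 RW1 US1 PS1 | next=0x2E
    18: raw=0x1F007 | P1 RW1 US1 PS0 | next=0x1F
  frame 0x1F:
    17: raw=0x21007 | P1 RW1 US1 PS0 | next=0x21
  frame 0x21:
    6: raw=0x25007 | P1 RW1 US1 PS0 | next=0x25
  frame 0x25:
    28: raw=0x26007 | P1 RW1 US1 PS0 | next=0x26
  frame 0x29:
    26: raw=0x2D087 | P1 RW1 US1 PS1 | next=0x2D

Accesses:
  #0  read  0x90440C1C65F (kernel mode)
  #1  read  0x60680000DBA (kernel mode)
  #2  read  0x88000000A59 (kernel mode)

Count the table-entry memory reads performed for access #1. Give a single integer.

Walk each access:
#0 VA=0x90440C1C65F (r,kernel):
  lvl0: tbl 0x1E, slot 18 ⇒ 0x1F007 (P1/RW1/US1/PS0)
  lvl1: tbl 0x1F, slot 17 ⇒ 0x21007 (P1/RW1/US1/PS0)
  lvl2: tbl 0x21, slot 6 ⇒ 0x25007 (P1/RW1/US1/PS0)
  lvl3: tbl 0x25, slot 28 ⇒ 0x26007 (P1/RW1/US1/PS0)
  ✓ 0x2665F  — 4 lookups
#1 VA=0x60680000DBA (r,kernel):
  lvl0: tbl 0x1E, slot 12 ⇒ 0x29007 (P1/RW1/US1/PS0)
  lvl1: tbl 0x29, slot 26 ⇒ 0x2D087 (P1/RW1/US1/PS1)
  ✓ 0x2DDBA (huge @L1)  — 2 lookups
#2 VA=0x88000000A59 (r,kernel):
  lvl0: tbl 0x1E, slot 17 ⇒ 0x2E087 (P1/RW1/US1/PS1)
  ✓ 0x2EA59 (huge @L0)  — 1 lookups

Entries read for #1: 2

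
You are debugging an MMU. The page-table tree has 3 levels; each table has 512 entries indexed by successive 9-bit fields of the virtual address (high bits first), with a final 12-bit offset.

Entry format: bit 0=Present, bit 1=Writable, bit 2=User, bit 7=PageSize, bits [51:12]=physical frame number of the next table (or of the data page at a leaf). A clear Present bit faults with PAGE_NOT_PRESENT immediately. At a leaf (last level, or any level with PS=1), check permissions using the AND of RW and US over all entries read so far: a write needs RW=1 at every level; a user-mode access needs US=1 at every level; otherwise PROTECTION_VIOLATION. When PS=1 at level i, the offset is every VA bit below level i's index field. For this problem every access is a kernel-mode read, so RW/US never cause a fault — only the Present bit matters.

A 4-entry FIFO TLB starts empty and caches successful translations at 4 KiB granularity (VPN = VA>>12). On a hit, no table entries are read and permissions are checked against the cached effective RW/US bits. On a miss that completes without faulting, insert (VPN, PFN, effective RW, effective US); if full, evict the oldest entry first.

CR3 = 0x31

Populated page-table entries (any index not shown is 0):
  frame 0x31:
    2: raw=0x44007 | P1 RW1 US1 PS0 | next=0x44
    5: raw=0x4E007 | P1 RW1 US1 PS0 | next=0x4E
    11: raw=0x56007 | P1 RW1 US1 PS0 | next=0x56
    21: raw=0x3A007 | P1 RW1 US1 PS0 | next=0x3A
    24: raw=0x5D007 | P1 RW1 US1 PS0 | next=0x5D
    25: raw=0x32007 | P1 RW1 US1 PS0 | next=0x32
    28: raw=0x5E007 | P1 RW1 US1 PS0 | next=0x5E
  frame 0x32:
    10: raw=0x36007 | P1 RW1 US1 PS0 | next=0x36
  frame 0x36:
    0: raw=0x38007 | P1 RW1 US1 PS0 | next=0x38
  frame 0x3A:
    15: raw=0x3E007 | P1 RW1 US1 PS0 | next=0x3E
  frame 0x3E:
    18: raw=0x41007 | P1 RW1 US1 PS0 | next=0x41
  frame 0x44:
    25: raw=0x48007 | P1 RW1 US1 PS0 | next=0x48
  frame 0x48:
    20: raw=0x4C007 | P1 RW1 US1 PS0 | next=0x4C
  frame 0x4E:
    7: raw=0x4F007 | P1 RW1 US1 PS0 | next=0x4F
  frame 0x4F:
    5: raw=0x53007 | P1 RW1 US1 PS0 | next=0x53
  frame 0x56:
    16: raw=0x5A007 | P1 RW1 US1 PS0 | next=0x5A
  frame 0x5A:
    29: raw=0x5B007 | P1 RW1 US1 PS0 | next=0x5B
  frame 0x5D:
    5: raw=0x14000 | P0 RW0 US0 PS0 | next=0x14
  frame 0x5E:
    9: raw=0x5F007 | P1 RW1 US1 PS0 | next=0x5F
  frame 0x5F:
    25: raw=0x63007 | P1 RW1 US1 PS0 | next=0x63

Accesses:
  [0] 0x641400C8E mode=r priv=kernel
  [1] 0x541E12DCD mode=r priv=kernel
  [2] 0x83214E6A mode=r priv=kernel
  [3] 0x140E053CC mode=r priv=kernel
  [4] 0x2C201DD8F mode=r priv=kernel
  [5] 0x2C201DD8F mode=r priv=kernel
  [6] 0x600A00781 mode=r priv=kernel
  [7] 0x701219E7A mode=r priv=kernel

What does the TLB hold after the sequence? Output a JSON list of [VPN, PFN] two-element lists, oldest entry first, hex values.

Walk each access:
#0 VA=0x641400C8E (r,kernel):
  lvl0: tbl 0x31, slot 25 ⇒ 0x32007 (P1/RW1/US1/PS0)
  lvl1: tbl 0x32, slot 10 ⇒ 0x36007 (P1/RW1/US1/PS0)
  lvl2: tbl 0x36, slot 0 ⇒ 0x38007 (P1/RW1/US1/PS0)
  ⇒ phys 0x38C8E  [3 reads]
#1 VA=0x541E12DCD (r,kernel):
  lvl0: tbl 0x31, slot 21 ⇒ 0x3A007 (P1/RW1/US1/PS0)
  lvl1: tbl 0x3A, slot 15 ⇒ 0x3E007 (P1/RW1/US1/PS0)
  lvl2: tbl 0x3E, slot 18 ⇒ 0x41007 (P1/RW1/US1/PS0)
  ⇒ phys 0x41DCD  [3 reads]
#2 VA=0x83214E6A (r,kernel):
  lvl0: tbl 0x31, slot 2 ⇒ 0x44007 (P1/RW1/US1/PS0)
  lvl1: tbl 0x44, slot 25 ⇒ 0x48007 (P1/RW1/US1/PS0)
  lvl2: tbl 0x48, slot 20 ⇒ 0x4C007 (P1/RW1/US1/PS0)
  ⇒ phys 0x4CE6A  [3 reads]
#3 VA=0x140E053CC (r,kernel):
  lvl0: tbl 0x31, slot 5 ⇒ 0x4E007 (P1/RW1/US1/PS0)
  lvl1: tbl 0x4E, slot 7 ⇒ 0x4F007 (P1/RW1/US1/PS0)
  lvl2: tbl 0x4F, slot 5 ⇒ 0x53007 (P1/RW1/US1/PS0)
  ⇒ phys 0x533CC  [3 reads]
#4 VA=0x2C201DD8F (r,kernel):
  lvl0: tbl 0x31, slot 11 ⇒ 0x56007 (P1/RW1/US1/PS0)
  lvl1: tbl 0x56, slot 16 ⇒ 0x5A007 (P1/RW1/US1/PS0)
  lvl2: tbl 0x5A, slot 29 ⇒ 0x5B007 (P1/RW1/US1/PS0)
  ⇒ phys 0x5BD8F  [3 reads]
#5 VA=0x2C201DD8F (r,kernel):
  TLB hit vpn=0x2C201D → PA=0x5BD8F
#6 VA=0x600A00781 (r,kernel):
  lvl0: tbl 0x31, slot 24 ⇒ 0x5D007 (P1/RW1/US1/PS0)
  lvl1: tbl 0x5D, slot 5 ⇒ 0x14000 (P0/RW0/US0/PS0)
  → PAGE_NOT_PRESENT  (2 entries read)
#7 VA=0x701219E7A (r,kernel):
  lvl0: tbl 0x31, slot 28 ⇒ 0x5E007 (P1/RW1/US1/PS0)
  lvl1: tbl 0x5E, slot 9 ⇒ 0x5F007 (P1/RW1/US1/PS0)
  lvl2: tbl 0x5F, slot 25 ⇒ 0x63007 (P1/RW1/US1/PS0)
  ⇒ phys 0x63E7A  [3 reads]

TLB: [["0x83214", "0x4C"], ["0x140E05", "0x53"], ["0x2C201D", "0x5B"], ["0x701219", "0x63"]]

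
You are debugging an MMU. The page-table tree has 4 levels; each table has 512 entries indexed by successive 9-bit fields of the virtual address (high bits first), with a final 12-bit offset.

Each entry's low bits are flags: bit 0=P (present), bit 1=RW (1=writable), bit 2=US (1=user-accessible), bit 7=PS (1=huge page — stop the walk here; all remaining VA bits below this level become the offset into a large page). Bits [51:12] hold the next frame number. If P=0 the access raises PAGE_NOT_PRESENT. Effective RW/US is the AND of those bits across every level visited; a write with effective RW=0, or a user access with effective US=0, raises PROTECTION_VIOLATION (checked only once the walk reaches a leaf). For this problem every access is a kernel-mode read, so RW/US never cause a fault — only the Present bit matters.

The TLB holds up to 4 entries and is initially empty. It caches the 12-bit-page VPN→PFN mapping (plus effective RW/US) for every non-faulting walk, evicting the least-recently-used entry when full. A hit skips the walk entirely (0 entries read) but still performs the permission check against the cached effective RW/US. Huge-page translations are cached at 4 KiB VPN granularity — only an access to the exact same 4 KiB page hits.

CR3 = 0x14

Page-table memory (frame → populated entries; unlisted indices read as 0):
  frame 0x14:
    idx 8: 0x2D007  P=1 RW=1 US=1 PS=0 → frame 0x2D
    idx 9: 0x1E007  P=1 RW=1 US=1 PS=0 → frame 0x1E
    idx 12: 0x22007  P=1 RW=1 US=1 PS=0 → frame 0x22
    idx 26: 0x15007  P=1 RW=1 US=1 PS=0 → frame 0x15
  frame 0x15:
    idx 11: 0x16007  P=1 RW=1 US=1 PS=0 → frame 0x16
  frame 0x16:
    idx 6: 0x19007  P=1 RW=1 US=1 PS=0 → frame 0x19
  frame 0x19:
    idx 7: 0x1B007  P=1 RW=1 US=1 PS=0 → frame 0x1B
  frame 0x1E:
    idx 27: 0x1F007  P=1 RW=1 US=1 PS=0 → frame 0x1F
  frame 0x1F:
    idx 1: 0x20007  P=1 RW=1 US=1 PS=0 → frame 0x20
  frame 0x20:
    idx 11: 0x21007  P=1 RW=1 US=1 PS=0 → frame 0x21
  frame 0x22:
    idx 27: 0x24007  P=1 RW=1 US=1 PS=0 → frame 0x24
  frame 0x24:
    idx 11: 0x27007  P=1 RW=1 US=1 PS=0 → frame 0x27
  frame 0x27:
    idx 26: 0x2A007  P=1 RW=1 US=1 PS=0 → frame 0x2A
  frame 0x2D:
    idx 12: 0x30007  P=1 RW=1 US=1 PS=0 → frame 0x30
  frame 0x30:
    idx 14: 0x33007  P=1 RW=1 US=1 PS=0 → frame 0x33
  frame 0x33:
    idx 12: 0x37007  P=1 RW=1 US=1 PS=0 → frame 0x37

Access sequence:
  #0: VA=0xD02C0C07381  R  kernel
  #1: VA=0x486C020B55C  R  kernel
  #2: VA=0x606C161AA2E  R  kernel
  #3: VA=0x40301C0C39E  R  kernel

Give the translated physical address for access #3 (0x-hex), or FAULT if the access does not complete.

Per-access translation:
#0 VA=0xD02C0C07381 (r,kernel):
  lvl0: tbl 0x14, slot 26 ⇒ 0x15007 (P1/RW1/US1/PS0)
  lvl1: tbl 0x15, slot 11 ⇒ 0x16007 (P1/RW1/US1/PS0)
  lvl2: tbl 0x16, slot 6 ⇒ 0x19007 (P1/RW1/US1/PS0)
  lvl3: tbl 0x19, slot 7 ⇒ 0x1B007 (P1/RW1/US1/PS0)
  ⇒ phys 0x1B381  [4 reads]
#1 VA=0x486C020B55C (r,kernel):
  lvl0: tbl 0x14, slot 9 ⇒ 0x1E007 (P1/RW1/US1/PS0)
  lvl1: tbl 0x1E, slot 27 ⇒ 0x1F007 (P1/RW1/US1/PS0)
  lvl2: tbl 0x1F, slot 1 ⇒ 0x20007 (P1/RW1/US1/PS0)
  lvl3: tbl 0x20, slot 11 ⇒ 0x21007 (P1/RW1/US1/PS0)
  ⇒ phys 0x2155C  [4 reads]
#2 VA=0x606C161AA2E (r,kernel):
  lvl0: tbl 0x14, slot 12 ⇒ 0x22007 (P1/RW1/US1/PS0)
  lvl1: tbl 0x22, slot 27 ⇒ 0x24007 (P1/RW1/US1/PS0)
  lvl2: tbl 0x24, slot 11 ⇒ 0x27007 (P1/RW1/US1/PS0)
  lvl3: tbl 0x27, slot 26 ⇒ 0x2A007 (P1/RW1/US1/PS0)
  ⇒ phys 0x2AA2E  [4 reads]
#3 VA=0x40301C0C39E (r,kernel):
  lvl0: tbl 0x14, slot 8 ⇒ 0x2D007 (P1/RW1/US1/PS0)
  lvl1: tbl 0x2D, slot 12 ⇒ 0x30007 (P1/RW1/US1/PS0)
  lvl2: tbl 0x30, slot 14 ⇒ 0x33007 (P1/RW1/US1/PS0)
  lvl3: tbl 0x33, slot 12 ⇒ 0x37007 (P1/RW1/US1/PS0)
  ⇒ phys 0x3739E  [4 reads]

Access #3 PA: 0x3739E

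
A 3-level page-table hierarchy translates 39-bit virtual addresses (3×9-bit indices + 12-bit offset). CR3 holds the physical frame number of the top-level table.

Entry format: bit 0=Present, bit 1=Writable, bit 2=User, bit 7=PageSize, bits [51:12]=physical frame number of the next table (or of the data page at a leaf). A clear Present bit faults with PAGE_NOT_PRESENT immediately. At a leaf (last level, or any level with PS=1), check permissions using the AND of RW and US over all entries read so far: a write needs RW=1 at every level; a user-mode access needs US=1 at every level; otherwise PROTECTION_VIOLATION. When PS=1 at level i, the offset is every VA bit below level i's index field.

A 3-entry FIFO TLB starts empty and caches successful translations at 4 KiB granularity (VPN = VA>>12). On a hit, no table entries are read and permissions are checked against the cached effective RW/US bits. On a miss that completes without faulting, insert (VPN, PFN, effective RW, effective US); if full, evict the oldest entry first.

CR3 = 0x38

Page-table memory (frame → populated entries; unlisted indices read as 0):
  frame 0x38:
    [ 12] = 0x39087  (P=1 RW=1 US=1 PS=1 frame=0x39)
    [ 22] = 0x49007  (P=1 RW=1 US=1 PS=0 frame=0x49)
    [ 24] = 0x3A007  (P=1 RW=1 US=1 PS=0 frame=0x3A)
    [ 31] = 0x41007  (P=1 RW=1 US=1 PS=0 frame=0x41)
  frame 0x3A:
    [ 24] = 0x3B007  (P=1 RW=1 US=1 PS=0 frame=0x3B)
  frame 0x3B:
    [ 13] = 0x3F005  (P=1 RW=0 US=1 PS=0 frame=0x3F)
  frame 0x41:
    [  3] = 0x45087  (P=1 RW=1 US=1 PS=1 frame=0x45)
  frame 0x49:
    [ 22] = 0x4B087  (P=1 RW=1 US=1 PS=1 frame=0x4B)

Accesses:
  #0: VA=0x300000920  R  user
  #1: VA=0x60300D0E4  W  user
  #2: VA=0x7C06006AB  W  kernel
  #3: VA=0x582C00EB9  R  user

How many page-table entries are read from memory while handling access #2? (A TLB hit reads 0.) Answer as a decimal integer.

Per-access translation:
#0 VA=0x300000920 (r,user):
  L0 @0x38[12] → 0x39087  P=1,RW=1,US=1,PS=1
  ✓ 0x39920 (huge @L0)  — 1 lookups
#1 VA=0x60300D0E4 (w,user):
  L0 @0x38[24] → 0x3A007  P=1,RW=1,US=1,PS=0
  L1 @0x3A[24] → 0x3B007  P=1,RW=1,US=1,PS=0
  L2 @0x3B[13] → 0x3F005  P=1,RW=0,US=1,PS=0
  ✗ PROTECTION_VIOLATION  [3 reads]
#2 VA=0x7C06006AB (w,kernel):
  L0 @0x38[31] → 0x41007  P=1,RW=1,US=1,PS=0
  L1 @0x41[3] → 0x45087  P=1,RW=1,US=1,PS=1
  ✓ 0x456AB (huge @L1)  — 2 lookups
#3 VA=0x582C00EB9 (r,user):
  L0 @0x38[22] → 0x49007  P=1,RW=1,US=1,PS=0
  L1 @0x49[22] → 0x4B087  P=1,RW=1,US=1,PS=1
  ✓ 0x4BEB9 (huge @L1)  — 2 lookups

Entries read for #2: 2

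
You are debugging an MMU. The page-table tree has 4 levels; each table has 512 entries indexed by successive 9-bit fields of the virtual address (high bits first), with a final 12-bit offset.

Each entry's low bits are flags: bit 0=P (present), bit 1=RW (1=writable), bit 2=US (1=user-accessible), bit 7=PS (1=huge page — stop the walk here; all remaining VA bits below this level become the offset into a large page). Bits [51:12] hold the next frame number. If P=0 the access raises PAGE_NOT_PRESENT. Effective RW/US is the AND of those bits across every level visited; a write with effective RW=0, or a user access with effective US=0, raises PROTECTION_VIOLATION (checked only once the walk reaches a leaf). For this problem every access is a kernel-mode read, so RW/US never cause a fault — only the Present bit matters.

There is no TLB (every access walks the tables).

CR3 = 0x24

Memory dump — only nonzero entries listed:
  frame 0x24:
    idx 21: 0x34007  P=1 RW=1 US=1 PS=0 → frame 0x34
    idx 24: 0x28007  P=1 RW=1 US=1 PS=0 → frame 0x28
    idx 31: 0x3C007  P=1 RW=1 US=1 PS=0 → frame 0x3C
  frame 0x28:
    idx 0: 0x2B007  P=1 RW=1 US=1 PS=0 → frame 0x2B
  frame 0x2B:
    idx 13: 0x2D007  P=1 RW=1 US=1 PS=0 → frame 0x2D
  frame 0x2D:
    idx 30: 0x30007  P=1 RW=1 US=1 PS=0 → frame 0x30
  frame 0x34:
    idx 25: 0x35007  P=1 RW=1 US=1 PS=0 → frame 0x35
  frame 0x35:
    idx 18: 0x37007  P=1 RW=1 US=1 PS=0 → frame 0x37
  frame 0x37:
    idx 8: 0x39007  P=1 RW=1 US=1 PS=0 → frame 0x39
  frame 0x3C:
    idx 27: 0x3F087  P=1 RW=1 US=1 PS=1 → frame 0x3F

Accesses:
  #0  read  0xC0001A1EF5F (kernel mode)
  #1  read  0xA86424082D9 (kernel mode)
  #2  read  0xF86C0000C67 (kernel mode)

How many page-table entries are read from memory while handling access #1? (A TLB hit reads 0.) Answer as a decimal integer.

Per-access translation:
#0 VA=0xC0001A1EF5F (r,kernel):
  [0] read 0x24 idx=24: raw=0x28007 flags P=1 W=1 U=1 S=0
  [1] read 0x28 idx=0: raw=0x2B007 flags P=1 W=1 U=1 S=0
  [2] read 0x2B idx=13: raw=0x2D007 flags P=1 W=1 U=1 S=0
  [3] read 0x2D idx=30: raw=0x30007 flags P=1 W=1 U=1 S=0
  → PA=0x30F5F  (4 entries read)
#1 VA=0xA86424082D9 (r,kernel):
  [0] read 0x24 idx=21: raw=0x34007 flags P=1 W=1 U=1 S=0
  [1] read 0x34 idx=25: raw=0x35007 flags P=1 W=1 U=1 S=0
  [2] read 0x35 idx=18: raw=0x37007 flags P=1 W=1 U=1 S=0
  [3] read 0x37 idx=8: raw=0x39007 flags P=1 W=1 U=1 S=0
  → PA=0x392D9  (4 entries read)
#2 VA=0xF86C0000C67 (r,kernel):
  [0] read 0x24 idx=31: raw=0x3C007 flags P=1 W=1 U=1 S=0
  [1] read 0x3C idx=27: raw=0x3F087 flags P=1 W=1 U=1 S=1
  → PA=0x3FC67 (huge @L1)  (2 entries read)

Entries read for #1: 4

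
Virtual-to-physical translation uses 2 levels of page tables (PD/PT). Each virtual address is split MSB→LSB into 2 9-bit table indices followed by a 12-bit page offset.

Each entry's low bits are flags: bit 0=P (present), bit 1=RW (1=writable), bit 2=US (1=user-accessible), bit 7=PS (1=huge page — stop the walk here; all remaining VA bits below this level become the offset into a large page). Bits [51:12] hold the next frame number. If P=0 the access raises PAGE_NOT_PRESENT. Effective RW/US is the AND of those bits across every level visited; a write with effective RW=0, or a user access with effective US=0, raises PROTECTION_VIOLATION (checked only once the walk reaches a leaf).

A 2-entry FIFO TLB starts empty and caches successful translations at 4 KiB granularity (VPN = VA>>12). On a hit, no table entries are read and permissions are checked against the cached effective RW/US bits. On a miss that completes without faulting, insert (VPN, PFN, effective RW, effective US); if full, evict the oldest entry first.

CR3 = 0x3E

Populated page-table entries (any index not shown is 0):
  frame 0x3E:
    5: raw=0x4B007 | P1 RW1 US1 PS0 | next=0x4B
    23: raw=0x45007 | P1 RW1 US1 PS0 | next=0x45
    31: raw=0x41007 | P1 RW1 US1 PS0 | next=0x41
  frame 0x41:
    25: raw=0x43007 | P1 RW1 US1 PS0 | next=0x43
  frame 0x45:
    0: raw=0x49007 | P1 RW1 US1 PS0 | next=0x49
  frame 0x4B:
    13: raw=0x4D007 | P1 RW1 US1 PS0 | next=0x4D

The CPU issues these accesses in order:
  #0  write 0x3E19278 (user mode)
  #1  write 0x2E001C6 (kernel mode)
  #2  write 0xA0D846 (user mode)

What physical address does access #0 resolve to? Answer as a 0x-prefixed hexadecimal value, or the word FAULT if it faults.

Per-access translation:
#0 VA=0x3E19278 (w,user):
  L0: frame=0x3E idx=31 entry=0x41007 [P=1 RW=1 US=1 PS=0]
  L1: frame=0x41 idx=25 entry=0x43007 [P=1 RW=1 US=1 PS=0]
  → PA=0x43278  (2 entries read)
#1 VA=0x2E001C6 (w,kernel):
  L0: frame=0x3E idx=23 entry=0x45007 [P=1 RW=1 US=1 PS=0]
  L1: frame=0x45 idx=0 entry=0x49007 [P=1 RW=1 US=1 PS=0]
  → PA=0x491C6  (2 entries read)
#2 VA=0xA0D846 (w,user):
  L0: frame=0x3E idx=5 entry=0x4B007 [P=1 RW=1 US=1 PS=0]
  L1: frame=0x4B idx=13 entry=0x4D007 [P=1 RW=1 US=1 PS=0]
  → PA=0x4D846  (2 entries read)

Access #0 PA: 0x43278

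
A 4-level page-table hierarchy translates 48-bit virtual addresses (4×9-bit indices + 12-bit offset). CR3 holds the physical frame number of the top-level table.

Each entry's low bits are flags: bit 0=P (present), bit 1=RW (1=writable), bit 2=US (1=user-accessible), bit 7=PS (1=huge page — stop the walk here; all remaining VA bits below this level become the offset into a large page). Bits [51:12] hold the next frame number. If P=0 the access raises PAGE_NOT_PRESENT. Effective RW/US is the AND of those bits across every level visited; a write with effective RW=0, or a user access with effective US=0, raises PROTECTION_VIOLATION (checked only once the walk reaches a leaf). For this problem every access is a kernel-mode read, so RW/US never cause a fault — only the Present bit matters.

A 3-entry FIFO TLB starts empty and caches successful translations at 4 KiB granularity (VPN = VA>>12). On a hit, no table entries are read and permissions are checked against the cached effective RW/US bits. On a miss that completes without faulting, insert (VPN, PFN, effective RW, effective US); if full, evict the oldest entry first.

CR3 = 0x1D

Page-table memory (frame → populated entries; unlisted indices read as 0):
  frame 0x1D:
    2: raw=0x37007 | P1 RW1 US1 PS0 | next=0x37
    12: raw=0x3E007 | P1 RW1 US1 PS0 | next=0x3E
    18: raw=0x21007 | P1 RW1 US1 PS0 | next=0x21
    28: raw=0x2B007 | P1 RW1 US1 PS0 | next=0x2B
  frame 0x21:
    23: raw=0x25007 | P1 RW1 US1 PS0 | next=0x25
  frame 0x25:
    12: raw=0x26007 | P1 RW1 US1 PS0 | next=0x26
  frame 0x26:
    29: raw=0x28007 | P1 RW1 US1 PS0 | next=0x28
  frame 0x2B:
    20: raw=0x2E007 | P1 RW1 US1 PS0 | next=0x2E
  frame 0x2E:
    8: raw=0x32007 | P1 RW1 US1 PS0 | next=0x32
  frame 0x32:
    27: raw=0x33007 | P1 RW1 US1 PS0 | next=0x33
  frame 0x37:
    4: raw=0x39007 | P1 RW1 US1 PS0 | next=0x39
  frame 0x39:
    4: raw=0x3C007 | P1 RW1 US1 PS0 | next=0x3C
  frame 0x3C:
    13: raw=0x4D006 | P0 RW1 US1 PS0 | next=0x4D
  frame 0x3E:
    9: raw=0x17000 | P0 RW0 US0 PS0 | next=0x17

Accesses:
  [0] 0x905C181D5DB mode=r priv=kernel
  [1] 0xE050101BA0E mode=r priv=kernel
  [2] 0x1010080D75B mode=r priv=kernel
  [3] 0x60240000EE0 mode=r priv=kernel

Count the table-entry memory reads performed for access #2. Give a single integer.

Walk each access:
#0 VA=0x905C181D5DB (r,kernel):
  L0 @0x1D[18] → 0x21007  P=1,RW=1,US=1,PS=0
  L1 @0x21[23] → 0x25007  P=1,RW=1,US=1,PS=0
  L2 @0x25[12] → 0x26007  P=1,RW=1,US=1,PS=0
  L3 @0x26[29] → 0x28007  P=1,RW=1,US=1,PS=0
  ✓ 0x285DB  — 4 lookups
#1 VA=0xE050101BA0E (r,kernel):
  L0 @0x1D[28] → 0x2B007  P=1,RW=1,US=1,PS=0
  L1 @0x2B[20] → 0x2E007  P=1,RW=1,US=1,PS=0
  L2 @0x2E[8] → 0x32007  P=1,RW=1,US=1,PS=0
  L3 @0x32[27] → 0x33007  P=1,RW=1,US=1,PS=0
  ✓ 0x33A0E  — 4 lookups
#2 VA=0x1010080D75B (r,kernel):
  L0 @0x1D[2] → 0x37007  P=1,RW=1,US=1,PS=0
  L1 @0x37[4] → 0x39007  P=1,RW=1,US=1,PS=0
  L2 @0x39[4] → 0x3C007  P=1,RW=1,US=1,PS=0
  L3 @0x3C[13] → 0x4D006  P=0,RW=1,US=1,PS=0
  → PAGE_NOT_PRESENT  (4 entries read)
#3 VA=0x60240000EE0 (r,kernel):
  L0 @0x1D[12] → 0x3E007  P=1,RW=1,US=1,PS=0
  L1 @0x3E[9] → 0x17000  P=0,RW=0,US=0,PS=0
  → PAGE_NOT_PRESENT  (2 entries read)

Entries read for #2: 4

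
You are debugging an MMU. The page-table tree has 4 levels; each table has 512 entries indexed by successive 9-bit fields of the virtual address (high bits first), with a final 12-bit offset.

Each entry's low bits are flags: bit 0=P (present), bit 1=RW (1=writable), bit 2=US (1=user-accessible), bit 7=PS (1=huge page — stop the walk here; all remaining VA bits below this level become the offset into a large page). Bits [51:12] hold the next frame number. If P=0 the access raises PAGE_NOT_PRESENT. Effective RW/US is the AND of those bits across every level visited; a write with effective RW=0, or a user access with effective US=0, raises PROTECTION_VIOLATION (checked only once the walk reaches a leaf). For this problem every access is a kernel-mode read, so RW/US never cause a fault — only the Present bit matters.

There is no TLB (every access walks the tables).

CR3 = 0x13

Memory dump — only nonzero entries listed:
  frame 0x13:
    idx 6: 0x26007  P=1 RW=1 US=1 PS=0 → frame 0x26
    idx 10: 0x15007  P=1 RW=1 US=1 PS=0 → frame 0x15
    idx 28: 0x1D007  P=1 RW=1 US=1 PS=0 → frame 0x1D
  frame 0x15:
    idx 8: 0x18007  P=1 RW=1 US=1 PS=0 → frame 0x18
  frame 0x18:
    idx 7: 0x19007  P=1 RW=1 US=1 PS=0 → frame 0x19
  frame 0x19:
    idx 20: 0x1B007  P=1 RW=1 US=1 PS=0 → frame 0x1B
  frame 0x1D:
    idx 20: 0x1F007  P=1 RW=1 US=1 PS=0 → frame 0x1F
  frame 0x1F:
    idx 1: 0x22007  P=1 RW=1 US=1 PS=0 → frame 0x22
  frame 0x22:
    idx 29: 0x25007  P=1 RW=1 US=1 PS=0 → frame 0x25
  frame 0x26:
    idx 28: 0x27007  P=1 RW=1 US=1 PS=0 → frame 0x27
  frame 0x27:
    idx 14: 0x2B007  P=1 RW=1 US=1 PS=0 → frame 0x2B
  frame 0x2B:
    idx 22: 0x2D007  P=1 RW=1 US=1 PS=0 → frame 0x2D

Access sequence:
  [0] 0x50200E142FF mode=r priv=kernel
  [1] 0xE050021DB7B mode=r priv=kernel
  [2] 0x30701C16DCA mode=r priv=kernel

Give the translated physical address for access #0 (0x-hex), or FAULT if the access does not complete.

Walk each access:
#0 VA=0x50200E142FF (r,kernel):
  lvl0: tbl 0x13, slot 10 ⇒ 0x15007 (P1/RW1/US1/PS0)
  lvl1: tbl 0x15, slot 8 ⇒ 0x18007 (P1/RW1/US1/PS0)
  lvl2: tbl 0x18, slot 7 ⇒ 0x19007 (P1/RW1/US1/PS0)
  lvl3: tbl 0x19, slot 20 ⇒ 0x1B007 (P1/RW1/US1/PS0)
  ⇒ phys 0x1B2FF  [4 reads]
#1 VA=0xE050021DB7B (r,kernel):
  lvl0: tbl 0x13, slot 28 ⇒ 0x1D007 (P1/RW1/US1/PS0)
  lvl1: tbl 0x1D, slot 20 ⇒ 0x1F007 (P1/RW1/US1/PS0)
  lvl2: tbl 0x1F, slot 1 ⇒ 0x22007 (P1/RW1/US1/PS0)
  lvl3: tbl 0x22, slot 29 ⇒ 0x25007 (P1/RW1/US1/PS0)
  ⇒ phys 0x25B7B  [4 reads]
#2 VA=0x30701C16DCA (r,kernel):
  lvl0: tbl 0x13, slot 6 ⇒ 0x26007 (P1/RW1/US1/PS0)
  lvl1: tbl 0x26, slot 28 ⇒ 0x27007 (P1/RW1/US1/PS0)
  lvl2: tbl 0x27, slot 14 ⇒ 0x2B007 (P1/RW1/US1/PS0)
  lvl3: tbl 0x2B, slot 22 ⇒ 0x2D007 (P1/RW1/US1/PS0)
  ⇒ phys 0x2DDCA  [4 reads]

Access #0 PA: 0x1B2FF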